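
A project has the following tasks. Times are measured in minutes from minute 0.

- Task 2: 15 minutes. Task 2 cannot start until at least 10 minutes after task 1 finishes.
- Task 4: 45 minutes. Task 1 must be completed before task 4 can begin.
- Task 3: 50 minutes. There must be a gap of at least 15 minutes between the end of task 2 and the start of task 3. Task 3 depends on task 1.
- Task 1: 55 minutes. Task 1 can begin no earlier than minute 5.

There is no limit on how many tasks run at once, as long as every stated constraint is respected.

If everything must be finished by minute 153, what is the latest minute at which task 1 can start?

Task 3 has no dependents, so it just needs to finish by minute 153. Starting by 153 − 50 = minute 103 achieves that.
Since task 3 (must start by minute 103, minus 15-minute gap → minute 88) depends on it, task 2 must finish by minute 88. Backing off its 15-minute duration gives a latest start of minute 73.
Nothing follows task 4; the deadline of minute 153 is its only limit. It must start by 153 − 45 = minute 108.
Task 1 feeds task 2 (must start by minute 73, minus 10-minute gap → minute 63); task 3 (must start by minute 103); task 4 (must start by minute 108). Taking the minimum, task 1 must finish by minute 63 and start by 63 − 55 = minute 8.

8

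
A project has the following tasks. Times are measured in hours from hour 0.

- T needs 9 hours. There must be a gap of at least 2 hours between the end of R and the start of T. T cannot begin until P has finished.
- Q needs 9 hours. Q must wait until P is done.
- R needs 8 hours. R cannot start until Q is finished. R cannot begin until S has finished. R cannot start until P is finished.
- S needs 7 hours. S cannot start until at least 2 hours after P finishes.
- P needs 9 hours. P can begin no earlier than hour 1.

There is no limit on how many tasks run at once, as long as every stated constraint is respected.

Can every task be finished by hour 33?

P waits on its own release at hour 1, so it starts at hour 1 and finishes at 1 + 9 = hour 10.
S waits on P (finishes hour 10, plus 2-hour gap → hour 12), so it starts at hour 12 and finishes at 12 + 7 = hour 19.
Q cannot begin until P (finishes hour 10). It runs from hour 10 to 10 + 9 = hour 19.
R cannot start until Q (finishes hour 19); S (finishes hour 19); P (finishes hour 10). The controlling bound is hour 19, so R finishes at 19 + 8 = hour 27.
T cannot start until R (finishes hour 27, plus 2-hour gap → hour 29); P (finishes hour 10). The controlling bound is hour 29, so T finishes at 29 + 9 = hour 38.
The earliest everything can be done is hour 38, which is after the deadline of 33, so it is not possible.

No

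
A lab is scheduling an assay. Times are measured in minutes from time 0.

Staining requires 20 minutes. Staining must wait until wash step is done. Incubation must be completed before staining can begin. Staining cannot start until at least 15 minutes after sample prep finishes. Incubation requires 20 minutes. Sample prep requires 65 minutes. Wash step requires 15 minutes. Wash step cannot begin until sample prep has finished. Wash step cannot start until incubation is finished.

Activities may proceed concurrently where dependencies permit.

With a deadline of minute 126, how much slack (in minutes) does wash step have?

Incubation has no prerequisites, so it starts at minute 0 and finishes at minute 20.
Sample prep can start immediately at minute 0; it finishes at minute 65.
Wash step cannot start until sample prep (finishes minute 65); incubation (finishes minute 20). The controlling bound is minute 65, so wash step finishes at 65 + 15 = minute 80.

Working backward from the deadline:
Staining has no dependents, so it just needs to finish by minute 126. Starting by 126 − 20 = minute 106 achieves that.
Wash step has to be done before staining (must start by minute 106). That means finishing by minute 106, i.e. starting by 106 − 15 = minute 91.
So wash step can start as early as minute 65 and as late as minute 91, giving 91 − 65 = 26 minutes of slack.

26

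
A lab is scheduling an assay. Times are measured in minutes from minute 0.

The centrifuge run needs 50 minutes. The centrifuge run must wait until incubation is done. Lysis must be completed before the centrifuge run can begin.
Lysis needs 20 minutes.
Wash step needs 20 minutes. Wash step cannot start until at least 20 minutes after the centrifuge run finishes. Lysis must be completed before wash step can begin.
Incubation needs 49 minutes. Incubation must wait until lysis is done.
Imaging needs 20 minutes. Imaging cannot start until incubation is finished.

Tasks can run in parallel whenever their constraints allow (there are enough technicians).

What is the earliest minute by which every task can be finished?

Lysis can start immediately at minute 0; it finishes at minute 20.
Incubation cannot begin until lysis (finishes minute 20). It runs from minute 20 to 20 + 49 = minute 69.
Imaging waits on incubation (finishes minute 69), so it starts at minute 69 and finishes at 69 + 20 = minute 89.
The centrifuge run has to wait for incubation (finishes minute 69); lysis (finishes minute 20). The latest of these is minute 69, so the centrifuge run runs minute 69 to 69 + 50 = minute 119.
Wash step has to wait for the centrifuge run (finishes minute 119, plus 20-minute gap → minute 139); lysis (finishes minute 20). The latest of these is minute 139, so wash step runs minute 139 to 139 + 20 = minute 159.
All tasks are finished once the last one completes. Finish times: Lysis at 20, Incubation at 69, The centrifuge run at 119, Wash step at 159, Imaging at 89. The latest is minute 159.

159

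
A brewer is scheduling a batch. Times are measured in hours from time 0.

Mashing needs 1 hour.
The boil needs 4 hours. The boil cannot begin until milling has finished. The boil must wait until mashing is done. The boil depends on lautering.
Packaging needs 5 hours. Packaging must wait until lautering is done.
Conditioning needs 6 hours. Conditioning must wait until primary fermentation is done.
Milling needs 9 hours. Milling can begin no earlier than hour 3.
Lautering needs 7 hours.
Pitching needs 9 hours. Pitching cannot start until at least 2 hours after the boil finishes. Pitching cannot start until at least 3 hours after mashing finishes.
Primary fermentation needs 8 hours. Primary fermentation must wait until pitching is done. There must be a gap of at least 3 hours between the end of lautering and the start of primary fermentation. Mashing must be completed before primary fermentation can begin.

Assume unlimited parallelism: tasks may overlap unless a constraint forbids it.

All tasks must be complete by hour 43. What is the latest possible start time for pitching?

20

Conditioning must finish by hour 43; it takes 6 hours, so it must start by 43 − 6 = hour 37.
Primary fermentation must finish before conditioning (must start by hour 37). With an 8-hour duration, primary fermentation must start by 37 − 8 = hour 29.
Pitching feeds into primary fermentation (must start by hour 29); so pitching must finish by hour 29 and therefore start by hour 20.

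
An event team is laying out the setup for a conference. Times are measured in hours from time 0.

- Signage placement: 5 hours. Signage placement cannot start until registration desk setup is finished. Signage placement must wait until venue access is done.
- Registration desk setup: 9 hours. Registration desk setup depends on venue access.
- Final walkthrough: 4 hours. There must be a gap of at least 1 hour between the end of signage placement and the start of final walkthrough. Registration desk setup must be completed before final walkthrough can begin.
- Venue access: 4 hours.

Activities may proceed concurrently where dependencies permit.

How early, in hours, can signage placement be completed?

Venue access can start immediately at hour 0; it finishes at hour 4.
Registration desk setup cannot begin until venue access (finishes hour 4). It runs from hour 4 to 4 + 9 = hour 13.
Signage placement has to wait for registration desk setup (finishes hour 13); venue access (finishes hour 4). The latest of these is hour 13, so signage placement runs hour 13 to 13 + 5 = hour 18.

18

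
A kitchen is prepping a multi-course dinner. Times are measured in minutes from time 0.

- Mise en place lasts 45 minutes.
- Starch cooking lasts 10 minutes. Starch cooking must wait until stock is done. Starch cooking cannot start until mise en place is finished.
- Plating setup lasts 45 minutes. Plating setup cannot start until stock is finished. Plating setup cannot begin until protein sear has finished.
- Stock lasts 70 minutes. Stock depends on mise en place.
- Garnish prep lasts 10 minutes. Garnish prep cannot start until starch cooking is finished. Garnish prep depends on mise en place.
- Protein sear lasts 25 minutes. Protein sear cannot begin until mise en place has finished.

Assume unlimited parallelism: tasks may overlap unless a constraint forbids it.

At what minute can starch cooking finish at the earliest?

Nothing blocks mise en place, so it runs from minute 0 to minute 45.
After mise en place (finishes minute 45), stock can start at minute 45 and finishes at minute 115.
For starch cooking: stock (finishes minute 115); mise en place (finishes minute 45). Taking the maximum gives a start of minute 115, and it finishes at 115 + 10 = minute 125.

125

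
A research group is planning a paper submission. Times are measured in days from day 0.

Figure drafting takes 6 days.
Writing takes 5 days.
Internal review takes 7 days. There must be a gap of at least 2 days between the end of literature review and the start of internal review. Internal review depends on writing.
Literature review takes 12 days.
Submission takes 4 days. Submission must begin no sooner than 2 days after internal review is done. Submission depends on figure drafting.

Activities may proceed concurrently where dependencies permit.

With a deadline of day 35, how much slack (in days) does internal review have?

8

Writing has no prerequisites, so it starts at day 0 and finishes at day 5.
Literature review has no prerequisites, so it starts at day 0 and finishes at day 12.
For internal review: literature review (finishes day 12, plus 2-day gap → day 14); writing (finishes day 5). Taking the maximum gives a start of day 14, and it finishes at 14 + 7 = day 21.

Working backward from the deadline:
To finish by day 35, submission (duration 4) must start no later than day 31.
Since submission (must start by day 31, minus 2-day gap → day 29) depends on it, internal review must finish by day 29. Backing off its 7-day duration gives a latest start of day 22.
So internal review can start as early as day 14 and as late as day 22, giving 22 − 14 = 8 days of slack.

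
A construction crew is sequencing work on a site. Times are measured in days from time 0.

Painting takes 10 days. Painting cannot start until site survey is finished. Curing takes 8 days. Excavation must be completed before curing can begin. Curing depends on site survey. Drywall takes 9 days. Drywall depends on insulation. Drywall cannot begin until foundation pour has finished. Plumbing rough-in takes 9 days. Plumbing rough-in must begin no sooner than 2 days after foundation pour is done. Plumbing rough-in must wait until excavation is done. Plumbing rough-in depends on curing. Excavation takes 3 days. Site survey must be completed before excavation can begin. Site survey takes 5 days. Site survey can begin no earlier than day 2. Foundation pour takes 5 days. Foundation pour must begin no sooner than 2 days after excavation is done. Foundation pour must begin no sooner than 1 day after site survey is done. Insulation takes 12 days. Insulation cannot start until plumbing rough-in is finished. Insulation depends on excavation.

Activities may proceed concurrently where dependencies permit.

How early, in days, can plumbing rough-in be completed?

28

After its own release at day 2, site survey can start at day 2 and finishes at day 7.
Excavation waits on site survey (finishes day 7), so it starts at day 7 and finishes at 7 + 3 = day 10.
For curing: excavation (finishes day 10); site survey (finishes day 7). Taking the maximum gives a start of day 10, and it finishes at 10 + 8 = day 18.
Foundation pour cannot start until excavation (finishes day 10, plus 2-day gap → day 12); site survey (finishes day 7, plus 1-day gap → day 8). The controlling bound is day 12, so foundation pour finishes at 12 + 5 = day 17.
Plumbing rough-in cannot start until foundation pour (finishes day 17, plus 2-day gap → day 19); excavation (finishes day 10); curing (finishes day 18). The controlling bound is day 19, so plumbing rough-in finishes at 19 + 9 = day 28.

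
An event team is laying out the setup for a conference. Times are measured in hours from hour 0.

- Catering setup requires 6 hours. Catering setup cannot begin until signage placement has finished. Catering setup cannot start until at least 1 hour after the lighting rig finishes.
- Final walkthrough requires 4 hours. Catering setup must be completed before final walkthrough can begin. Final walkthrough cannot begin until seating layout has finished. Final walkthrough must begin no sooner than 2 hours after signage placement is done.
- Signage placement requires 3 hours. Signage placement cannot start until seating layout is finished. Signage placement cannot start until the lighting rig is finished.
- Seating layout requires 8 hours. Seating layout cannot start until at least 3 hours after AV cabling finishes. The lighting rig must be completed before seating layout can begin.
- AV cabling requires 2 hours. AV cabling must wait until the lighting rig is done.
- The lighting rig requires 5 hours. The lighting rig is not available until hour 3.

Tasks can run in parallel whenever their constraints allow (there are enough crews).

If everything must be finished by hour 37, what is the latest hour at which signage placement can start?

24

Final walkthrough has no dependents, so it just needs to finish by hour 37. Starting by 37 − 4 = hour 33 achieves that.
Since final walkthrough (must start by hour 33) depends on it, catering setup must finish by hour 33. Backing off its 6-hour duration gives a latest start of hour 27.
For signage placement: catering setup (must start by hour 27); final walkthrough (must start by hour 33, minus 2-hour gap → hour 31). The most restrictive is hour 27; with a 3-hour duration, signage placement must start by hour 24.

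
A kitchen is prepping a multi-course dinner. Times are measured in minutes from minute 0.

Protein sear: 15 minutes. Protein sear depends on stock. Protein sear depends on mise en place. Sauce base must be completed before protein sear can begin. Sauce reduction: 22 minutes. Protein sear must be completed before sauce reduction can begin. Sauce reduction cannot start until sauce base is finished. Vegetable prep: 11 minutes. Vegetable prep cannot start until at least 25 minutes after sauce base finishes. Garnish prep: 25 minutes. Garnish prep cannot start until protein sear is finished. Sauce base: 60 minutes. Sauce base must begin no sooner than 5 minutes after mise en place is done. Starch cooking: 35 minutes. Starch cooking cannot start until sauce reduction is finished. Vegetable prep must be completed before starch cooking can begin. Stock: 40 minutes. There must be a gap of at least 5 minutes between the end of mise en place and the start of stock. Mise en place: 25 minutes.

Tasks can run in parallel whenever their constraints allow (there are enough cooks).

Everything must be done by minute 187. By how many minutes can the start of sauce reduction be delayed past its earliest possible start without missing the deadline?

Mise en place can start immediately at minute 0; it finishes at minute 25.
Sauce base waits on mise en place (finishes minute 25, plus 5-minute gap → minute 30), so it starts at minute 30 and finishes at 30 + 60 = minute 90.
Stock waits on mise en place (finishes minute 25, plus 5-minute gap → minute 30), so it starts at minute 30 and finishes at 30 + 40 = minute 70.
Protein sear cannot start until stock (finishes minute 70); mise en place (finishes minute 25); sauce base (finishes minute 90). The controlling bound is minute 90, so protein sear finishes at 90 + 15 = minute 105.
Sauce reduction cannot start until protein sear (finishes minute 105); sauce base (finishes minute 90). The controlling bound is minute 105, so sauce reduction finishes at 105 + 22 = minute 127.

Working backward from the deadline:
Starch cooking has no dependents, so it just needs to finish by minute 187. Starting by 187 − 35 = minute 152 achieves that.
Sauce reduction has to be done before starch cooking (must start by minute 152). That means finishing by minute 152, i.e. starting by 152 − 22 = minute 130.
So sauce reduction can start as early as minute 105 and as late as minute 130, giving 130 − 105 = 25 minutes of slack.

25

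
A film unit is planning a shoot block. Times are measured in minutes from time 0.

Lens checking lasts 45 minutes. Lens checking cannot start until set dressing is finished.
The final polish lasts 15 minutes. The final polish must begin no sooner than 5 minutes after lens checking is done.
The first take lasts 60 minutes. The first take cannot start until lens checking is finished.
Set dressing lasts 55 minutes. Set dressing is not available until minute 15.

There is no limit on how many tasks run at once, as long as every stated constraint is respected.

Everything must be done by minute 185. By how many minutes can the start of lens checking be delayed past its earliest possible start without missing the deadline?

Set dressing waits on its own release at minute 15, so it starts at minute 15 and finishes at 15 + 55 = minute 70.
After set dressing (finishes minute 70), lens checking can start at minute 70 and finishes at minute 115.

Working backward from the deadline:
To finish by minute 185, the final polish (duration 15) must start no later than minute 170.
To finish by minute 185, the first take (duration 60) must start no later than minute 125.
Lens checking feeds the final polish (must start by minute 170, minus 5-minute gap → minute 165); the first take (must start by minute 125). Taking the minimum, lens checking must finish by minute 125 and start by 125 − 45 = minute 80.
So lens checking can start as early as minute 70 and as late as minute 80, giving 80 − 70 = 10 minutes of slack.

10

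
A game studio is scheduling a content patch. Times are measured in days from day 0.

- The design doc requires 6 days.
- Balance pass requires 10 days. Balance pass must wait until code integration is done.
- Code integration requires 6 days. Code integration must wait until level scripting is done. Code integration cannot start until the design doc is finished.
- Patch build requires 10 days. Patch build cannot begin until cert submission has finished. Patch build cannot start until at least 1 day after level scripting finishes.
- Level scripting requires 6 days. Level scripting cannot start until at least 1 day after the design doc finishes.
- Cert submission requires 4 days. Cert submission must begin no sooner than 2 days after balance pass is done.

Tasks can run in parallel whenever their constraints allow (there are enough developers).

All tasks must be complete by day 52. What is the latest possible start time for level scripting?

Patch build must finish by day 52; it takes 10 days, so it must start by 52 − 10 = day 42.
Cert submission feeds into patch build (must start by day 42); so cert submission must finish by day 42 and therefore start by day 38.
Balance pass has to be done before cert submission (must start by day 38, minus 2-day gap → day 36). That means finishing by day 36, i.e. starting by 36 − 10 = day 26.
Code integration feeds into balance pass (must start by day 26); so code integration must finish by day 26 and therefore start by day 20.
For level scripting: code integration (must start by day 20); patch build (must start by day 42, minus 1-day gap → day 41). The most restrictive is day 20; with a 6-day duration, level scripting must start by day 14.

14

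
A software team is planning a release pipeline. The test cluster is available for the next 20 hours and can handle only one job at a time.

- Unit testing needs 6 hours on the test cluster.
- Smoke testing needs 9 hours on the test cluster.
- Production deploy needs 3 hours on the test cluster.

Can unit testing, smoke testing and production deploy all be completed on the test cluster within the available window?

Running back to back, the jobs need 6 + 9 + 3 = 18 hours on the test cluster.
Since 18 ≤ 20, they fit within the window.

Yes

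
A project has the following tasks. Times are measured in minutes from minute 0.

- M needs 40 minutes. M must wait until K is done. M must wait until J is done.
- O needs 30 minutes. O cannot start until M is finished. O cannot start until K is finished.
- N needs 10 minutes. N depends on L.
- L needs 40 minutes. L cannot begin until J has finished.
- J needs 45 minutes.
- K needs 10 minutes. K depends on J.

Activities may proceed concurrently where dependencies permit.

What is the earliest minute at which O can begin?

Nothing blocks J, so it runs from minute 0 to minute 45.
K cannot begin until J (finishes minute 45). It runs from minute 45 to 45 + 10 = minute 55.
For M: K (finishes minute 55); J (finishes minute 45). Taking the maximum gives a start of minute 55, and it finishes at 55 + 40 = minute 95.
O waits on M (finishes minute 95); K (finishes minute 55). The latest of these is minute 95, which is the earliest O can start.

95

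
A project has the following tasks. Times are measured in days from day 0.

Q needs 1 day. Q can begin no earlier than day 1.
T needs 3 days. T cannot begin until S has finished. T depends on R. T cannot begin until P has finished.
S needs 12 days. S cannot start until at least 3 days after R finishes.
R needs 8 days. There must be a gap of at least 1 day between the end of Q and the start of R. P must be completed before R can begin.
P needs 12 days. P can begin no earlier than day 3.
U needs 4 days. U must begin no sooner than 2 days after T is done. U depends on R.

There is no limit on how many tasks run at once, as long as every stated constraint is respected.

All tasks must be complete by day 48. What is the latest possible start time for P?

4

Nothing follows U; the deadline of day 48 is its only limit. It must start by 48 − 4 = day 44.
Since U (must start by day 44, minus 2-day gap → day 42) depends on it, T must finish by day 42. Backing off its 3-day duration gives a latest start of day 39.
Since T (must start by day 39) depends on it, S must finish by day 39. Backing off its 12-day duration gives a latest start of day 27.
For R: S (must start by day 27, minus 3-day gap → day 24); T (must start by day 39); U (must start by day 44). The most restrictive is day 24; with an 8-day duration, R must start by day 16.
P must finish in time for R (must start by day 16); T (must start by day 39). The tightest is day 16, so P must start by 16 − 12 = day 4.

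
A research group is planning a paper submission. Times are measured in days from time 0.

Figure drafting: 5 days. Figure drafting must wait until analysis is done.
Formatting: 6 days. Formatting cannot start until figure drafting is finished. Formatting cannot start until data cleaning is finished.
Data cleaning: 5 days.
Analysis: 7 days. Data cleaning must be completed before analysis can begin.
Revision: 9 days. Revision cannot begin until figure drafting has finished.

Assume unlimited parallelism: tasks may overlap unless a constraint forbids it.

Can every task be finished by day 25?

No

Data cleaning can start immediately at day 0; it finishes at day 5.
Analysis waits on data cleaning (finishes day 5), so it starts at day 5 and finishes at 5 + 7 = day 12.
Figure drafting cannot begin until analysis (finishes day 12). It runs from day 12 to 12 + 5 = day 17.
Formatting cannot start until figure drafting (finishes day 17); data cleaning (finishes day 5). The controlling bound is day 17, so formatting finishes at 17 + 6 = day 23.
Revision waits on figure drafting (finishes day 17), so it starts at day 17 and finishes at 17 + 9 = day 26.
The earliest everything can be done is day 26, which is after the deadline of 25, so it is not possible.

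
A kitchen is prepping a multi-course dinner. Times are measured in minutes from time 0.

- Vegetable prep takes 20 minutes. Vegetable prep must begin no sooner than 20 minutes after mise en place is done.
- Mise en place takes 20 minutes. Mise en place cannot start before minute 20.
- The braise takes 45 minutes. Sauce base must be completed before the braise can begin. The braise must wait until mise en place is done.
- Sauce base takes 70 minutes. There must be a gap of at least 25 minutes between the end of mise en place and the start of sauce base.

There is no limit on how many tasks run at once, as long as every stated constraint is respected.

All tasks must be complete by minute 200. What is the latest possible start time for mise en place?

The braise must finish by minute 200; it takes 45 minutes, so it must start by 200 − 45 = minute 155.
Sauce base feeds into the braise (must start by minute 155); so sauce base must finish by minute 155 and therefore start by minute 85.
Vegetable prep has no dependents, so it just needs to finish by minute 200. Starting by 200 − 20 = minute 180 achieves that.
Mise en place has several dependents: sauce base (must start by minute 85, minus 25-minute gap → minute 60); the braise (must start by minute 155); vegetable prep (must start by minute 180, minus 20-minute gap → minute 160). The earliest of those limits is minute 60, so mise en place must start by 60 − 20 = minute 40.

40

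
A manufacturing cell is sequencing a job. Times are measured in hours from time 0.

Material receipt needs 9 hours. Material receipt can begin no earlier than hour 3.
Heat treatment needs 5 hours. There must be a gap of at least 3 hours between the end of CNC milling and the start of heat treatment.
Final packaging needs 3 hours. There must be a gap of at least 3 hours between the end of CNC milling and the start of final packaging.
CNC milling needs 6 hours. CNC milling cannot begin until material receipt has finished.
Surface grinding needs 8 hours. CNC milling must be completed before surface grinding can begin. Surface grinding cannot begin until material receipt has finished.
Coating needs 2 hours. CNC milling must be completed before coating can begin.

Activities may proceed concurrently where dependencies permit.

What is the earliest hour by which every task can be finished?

Material receipt cannot begin until its own release at hour 3. It runs from hour 3 to 3 + 9 = hour 12.
After material receipt (finishes hour 12), CNC milling can start at hour 12 and finishes at hour 18.
Final packaging waits on CNC milling (finishes hour 18, plus 3-hour gap → hour 21), so it starts at hour 21 and finishes at 21 + 3 = hour 24.
Coating waits on CNC milling (finishes hour 18), so it starts at hour 18 and finishes at 18 + 2 = hour 20.
For surface grinding: CNC milling (finishes hour 18); material receipt (finishes hour 12). Taking the maximum gives a start of hour 18, and it finishes at 18 + 8 = hour 26.
Heat treatment cannot begin until CNC milling (finishes hour 18, plus 3-hour gap → hour 21). It runs from hour 21 to 21 + 5 = hour 26.
All tasks are finished once the last one completes. Finish times: Material receipt at 12, CNC milling at 18, Heat treatment at 26, Surface grinding at 26, Coating at 20, Final packaging at 24. The latest is hour 26.

26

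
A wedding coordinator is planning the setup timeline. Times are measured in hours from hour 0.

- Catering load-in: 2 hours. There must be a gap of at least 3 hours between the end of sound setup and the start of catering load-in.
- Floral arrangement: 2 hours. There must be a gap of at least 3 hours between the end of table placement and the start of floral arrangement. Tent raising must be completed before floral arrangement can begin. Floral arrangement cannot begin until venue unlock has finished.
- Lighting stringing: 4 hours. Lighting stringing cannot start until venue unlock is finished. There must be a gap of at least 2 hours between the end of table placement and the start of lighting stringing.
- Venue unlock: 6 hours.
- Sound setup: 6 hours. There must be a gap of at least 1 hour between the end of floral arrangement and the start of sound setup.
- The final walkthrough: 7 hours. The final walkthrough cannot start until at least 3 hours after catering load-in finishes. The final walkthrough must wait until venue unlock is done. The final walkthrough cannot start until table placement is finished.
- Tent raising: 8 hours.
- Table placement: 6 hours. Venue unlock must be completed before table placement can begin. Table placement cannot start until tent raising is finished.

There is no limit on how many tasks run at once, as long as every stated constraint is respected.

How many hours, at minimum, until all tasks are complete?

41

Nothing blocks tent raising, so it runs from hour 0 to hour 8.
Venue unlock can start immediately at hour 0; it finishes at hour 6.
Table placement has to wait for venue unlock (finishes hour 6); tent raising (finishes hour 8). The latest of these is hour 8, so table placement runs hour 8 to 8 + 6 = hour 14.
Lighting stringing needs all of venue unlock (finishes hour 6); table placement (finishes hour 14, plus 2-hour gap → hour 16). That puts its earliest start at hour 16; it finishes at 16 + 4 = hour 20.
Floral arrangement has to wait for table placement (finishes hour 14, plus 3-hour gap → hour 17); tent raising (finishes hour 8); venue unlock (finishes hour 6). The latest of these is hour 17, so floral arrangement runs hour 17 to 17 + 2 = hour 19.
After floral arrangement (finishes hour 19, plus 1-hour gap → hour 20), sound setup can start at hour 20 and finishes at hour 26.
Catering load-in waits on sound setup (finishes hour 26, plus 3-hour gap → hour 29), so it starts at hour 29 and finishes at 29 + 2 = hour 31.
The final walkthrough has to wait for catering load-in (finishes hour 31, plus 3-hour gap → hour 34); venue unlock (finishes hour 6); table placement (finishes hour 14). The latest of these is hour 34, so the final walkthrough runs hour 34 to 34 + 7 = hour 41.
All tasks are finished once the last one completes. Finish times: Venue unlock at 6, Tent raising at 8, Table placement at 14, Floral arrangement at 19, Lighting stringing at 20, Sound setup at 26, Catering load-in at 31, The final walkthrough at 41. The latest is hour 41.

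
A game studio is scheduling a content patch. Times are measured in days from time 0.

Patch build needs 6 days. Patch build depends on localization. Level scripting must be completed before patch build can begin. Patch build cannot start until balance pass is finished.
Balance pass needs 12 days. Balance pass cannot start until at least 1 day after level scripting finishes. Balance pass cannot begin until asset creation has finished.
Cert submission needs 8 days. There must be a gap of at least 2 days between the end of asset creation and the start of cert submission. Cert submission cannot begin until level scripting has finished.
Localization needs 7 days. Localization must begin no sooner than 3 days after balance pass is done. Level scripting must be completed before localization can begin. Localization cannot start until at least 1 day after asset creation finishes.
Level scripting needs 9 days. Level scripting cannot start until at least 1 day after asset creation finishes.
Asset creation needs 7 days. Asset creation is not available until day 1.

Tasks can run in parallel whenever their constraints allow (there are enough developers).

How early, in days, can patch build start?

After its own release at day 1, asset creation can start at day 1 and finishes at day 8.
After asset creation (finishes day 8, plus 1-day gap → day 9), level scripting can start at day 9 and finishes at day 18.
Balance pass cannot start until level scripting (finishes day 18, plus 1-day gap → day 19); asset creation (finishes day 8). The controlling bound is day 19, so balance pass finishes at 19 + 12 = day 31.
Localization needs all of balance pass (finishes day 31, plus 3-day gap → day 34); level scripting (finishes day 18); asset creation (finishes day 8, plus 1-day gap → day 9). That puts its earliest start at day 34; it finishes at 34 + 7 = day 41.
Patch build waits on localization (finishes day 41); level scripting (finishes day 18); balance pass (finishes day 31). The latest of these is day 41, which is the earliest patch build can start.

41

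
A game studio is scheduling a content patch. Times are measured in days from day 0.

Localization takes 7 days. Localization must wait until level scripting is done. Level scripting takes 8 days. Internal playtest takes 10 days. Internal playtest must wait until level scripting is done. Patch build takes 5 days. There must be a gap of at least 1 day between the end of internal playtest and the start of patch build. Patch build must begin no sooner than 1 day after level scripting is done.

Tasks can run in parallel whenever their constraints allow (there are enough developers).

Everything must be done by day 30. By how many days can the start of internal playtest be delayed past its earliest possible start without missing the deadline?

6

Level scripting has no prerequisites, so it starts at day 0 and finishes at day 8.
Internal playtest waits on level scripting (finishes day 8), so it starts at day 8 and finishes at 8 + 10 = day 18.

Working backward from the deadline:
Patch build has no dependents, so it just needs to finish by day 30. Starting by 30 − 5 = day 25 achieves that.
Since patch build (must start by day 25, minus 1-day gap → day 24) depends on it, internal playtest must finish by day 24. Backing off its 10-day duration gives a latest start of day 14.
So internal playtest can start as early as day 8 and as late as day 14, giving 14 − 8 = 6 days of slack.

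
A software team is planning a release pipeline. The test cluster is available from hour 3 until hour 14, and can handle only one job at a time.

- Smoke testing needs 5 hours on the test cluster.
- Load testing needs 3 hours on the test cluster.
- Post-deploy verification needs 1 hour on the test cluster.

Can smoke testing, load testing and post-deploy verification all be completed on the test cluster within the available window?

Yes

The test cluster window is 14 − 3 = 11 hours.
Running back to back, the jobs need 5 + 3 + 1 = 9 hours on the test cluster.
Since 9 ≤ 11, they fit within the window.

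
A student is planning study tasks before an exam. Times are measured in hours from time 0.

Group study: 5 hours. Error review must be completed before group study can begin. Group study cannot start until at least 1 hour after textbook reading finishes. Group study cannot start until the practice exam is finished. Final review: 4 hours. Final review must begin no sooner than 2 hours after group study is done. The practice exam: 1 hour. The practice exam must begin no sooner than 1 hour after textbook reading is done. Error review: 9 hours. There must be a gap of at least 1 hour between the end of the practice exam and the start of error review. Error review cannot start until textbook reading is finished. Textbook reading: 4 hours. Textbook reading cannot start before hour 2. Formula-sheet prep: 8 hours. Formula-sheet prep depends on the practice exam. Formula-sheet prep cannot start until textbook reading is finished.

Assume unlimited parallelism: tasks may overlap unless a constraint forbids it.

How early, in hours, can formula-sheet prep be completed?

After its own release at hour 2, textbook reading can start at hour 2 and finishes at hour 6.
The practice exam waits on textbook reading (finishes hour 6, plus 1-hour gap → hour 7), so it starts at hour 7 and finishes at 7 + 1 = hour 8.
For formula-sheet prep: the practice exam (finishes hour 8); textbook reading (finishes hour 6). Taking the maximum gives a start of hour 8, and it finishes at 8 + 8 = hour 16.

16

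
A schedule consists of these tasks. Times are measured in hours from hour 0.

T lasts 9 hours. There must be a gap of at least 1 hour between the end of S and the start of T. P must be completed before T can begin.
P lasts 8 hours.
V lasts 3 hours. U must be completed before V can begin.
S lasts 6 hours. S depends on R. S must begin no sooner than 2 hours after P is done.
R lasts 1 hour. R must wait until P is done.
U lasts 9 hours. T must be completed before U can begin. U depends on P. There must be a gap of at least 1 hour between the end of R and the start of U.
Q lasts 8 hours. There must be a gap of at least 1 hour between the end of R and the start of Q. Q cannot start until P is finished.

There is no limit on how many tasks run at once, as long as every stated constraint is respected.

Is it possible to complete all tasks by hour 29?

P can start immediately at hour 0; it finishes at hour 8.
R cannot begin until P (finishes hour 8). It runs from hour 8 to 8 + 1 = hour 9.
S has to wait for R (finishes hour 9); P (finishes hour 8, plus 2-hour gap → hour 10). The latest of these is hour 10, so S runs hour 10 to 10 + 6 = hour 16.
T needs all of S (finishes hour 16, plus 1-hour gap → hour 17); P (finishes hour 8). That puts its earliest start at hour 17; it finishes at 17 + 9 = hour 26.
U has to wait for T (finishes hour 26); P (finishes hour 8); R (finishes hour 9, plus 1-hour gap → hour 10). The latest of these is hour 26, so U runs hour 26 to 26 + 9 = hour 35.
After U (finishes hour 35), V can start at hour 35 and finishes at hour 38.
For Q: R (finishes hour 9, plus 1-hour gap → hour 10); P (finishes hour 8). Taking the maximum gives a start of hour 10, and it finishes at 10 + 8 = hour 18.
The earliest everything can be done is hour 38, which is after the deadline of 29, so it is not possible.

No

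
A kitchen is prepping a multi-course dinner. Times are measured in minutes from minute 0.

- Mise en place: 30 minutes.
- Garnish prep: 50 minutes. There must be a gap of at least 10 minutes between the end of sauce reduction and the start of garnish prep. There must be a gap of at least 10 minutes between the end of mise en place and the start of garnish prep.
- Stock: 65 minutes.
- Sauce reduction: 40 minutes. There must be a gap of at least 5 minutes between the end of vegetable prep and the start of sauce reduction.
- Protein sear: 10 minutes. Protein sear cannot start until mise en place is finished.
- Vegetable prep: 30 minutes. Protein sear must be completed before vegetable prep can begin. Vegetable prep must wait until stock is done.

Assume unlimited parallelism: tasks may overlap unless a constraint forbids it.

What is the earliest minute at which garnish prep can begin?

150

Stock can start immediately at minute 0; it finishes at minute 65.
Mise en place has no prerequisites, so it starts at minute 0 and finishes at minute 30.
Protein sear waits on mise en place (finishes minute 30), so it starts at minute 30 and finishes at 30 + 10 = minute 40.
For vegetable prep: protein sear (finishes minute 40); stock (finishes minute 65). Taking the maximum gives a start of minute 65, and it finishes at 65 + 30 = minute 95.
Sauce reduction cannot begin until vegetable prep (finishes minute 95, plus 5-minute gap → minute 100). It runs from minute 100 to 100 + 40 = minute 140.
Garnish prep waits on sauce reduction (finishes minute 140, plus 10-minute gap → minute 150); mise en place (finishes minute 30, plus 10-minute gap → minute 40). The latest of these is minute 150, which is the earliest garnish prep can start.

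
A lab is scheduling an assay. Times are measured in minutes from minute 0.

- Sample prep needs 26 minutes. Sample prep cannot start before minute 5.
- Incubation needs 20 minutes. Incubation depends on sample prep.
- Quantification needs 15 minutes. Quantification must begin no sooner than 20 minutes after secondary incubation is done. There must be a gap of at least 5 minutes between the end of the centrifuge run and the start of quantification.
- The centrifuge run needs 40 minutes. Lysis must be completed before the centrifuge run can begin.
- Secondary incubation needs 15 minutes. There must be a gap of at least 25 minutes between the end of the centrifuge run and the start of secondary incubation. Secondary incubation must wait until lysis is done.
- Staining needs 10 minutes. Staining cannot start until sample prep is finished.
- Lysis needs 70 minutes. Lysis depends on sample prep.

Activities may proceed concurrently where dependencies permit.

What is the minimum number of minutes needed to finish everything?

Sample prep waits on its own release at minute 5, so it starts at minute 5 and finishes at 5 + 26 = minute 31.
After sample prep (finishes minute 31), staining can start at minute 31 and finishes at minute 41.
Incubation cannot begin until sample prep (finishes minute 31). It runs from minute 31 to 31 + 20 = minute 51.
Lysis cannot begin until sample prep (finishes minute 31). It runs from minute 31 to 31 + 70 = minute 101.
After lysis (finishes minute 101), the centrifuge run can start at minute 101 and finishes at minute 141.
Secondary incubation needs all of the centrifuge run (finishes minute 141, plus 25-minute gap → minute 166); lysis (finishes minute 101). That puts its earliest start at minute 166; it finishes at 166 + 15 = minute 181.
For quantification: secondary incubation (finishes minute 181, plus 20-minute gap → minute 201); the centrifuge run (finishes minute 141, plus 5-minute gap → minute 146). Taking the maximum gives a start of minute 201, and it finishes at 201 + 15 = minute 216.
All tasks are finished once the last one completes. Finish times: Sample prep at 31, Lysis at 101, Incubation at 51, The centrifuge run at 141, Staining at 41, Secondary incubation at 181, Quantification at 216. The latest is minute 216.

216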